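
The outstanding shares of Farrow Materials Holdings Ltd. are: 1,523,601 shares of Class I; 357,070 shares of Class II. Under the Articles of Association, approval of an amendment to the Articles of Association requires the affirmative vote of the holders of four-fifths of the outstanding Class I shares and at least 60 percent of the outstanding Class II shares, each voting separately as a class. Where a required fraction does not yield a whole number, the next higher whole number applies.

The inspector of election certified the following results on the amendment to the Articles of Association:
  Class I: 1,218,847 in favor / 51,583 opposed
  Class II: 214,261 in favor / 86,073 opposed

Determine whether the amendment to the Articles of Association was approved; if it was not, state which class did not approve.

Class I: 4/5 of 1523601 = 1218880.80, rounded up to 1218881; 1,218,881 required, 1,218,847 in favor — not approved.
Class II: 3/5 of 357070 = 214242; 214,242 required, 214,261 in favor — approved.

Not approved — the Class I shares did not give the required vote.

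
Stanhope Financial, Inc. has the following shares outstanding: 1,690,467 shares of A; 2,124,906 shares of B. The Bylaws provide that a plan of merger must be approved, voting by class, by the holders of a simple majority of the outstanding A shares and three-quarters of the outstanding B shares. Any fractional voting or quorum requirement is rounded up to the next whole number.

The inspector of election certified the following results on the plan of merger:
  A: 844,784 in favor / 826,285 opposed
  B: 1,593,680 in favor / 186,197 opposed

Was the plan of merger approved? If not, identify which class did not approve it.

Not approved — the A shares did not give the required vote.

A: a majority of 1690467 is 845234; 845,234 required, 844,784 in favor — not approved.
B: 3/4 of 2124906 = 1593679.50, rounded up to 1593680; 1,593,680 required, 1,593,680 in favor — approved.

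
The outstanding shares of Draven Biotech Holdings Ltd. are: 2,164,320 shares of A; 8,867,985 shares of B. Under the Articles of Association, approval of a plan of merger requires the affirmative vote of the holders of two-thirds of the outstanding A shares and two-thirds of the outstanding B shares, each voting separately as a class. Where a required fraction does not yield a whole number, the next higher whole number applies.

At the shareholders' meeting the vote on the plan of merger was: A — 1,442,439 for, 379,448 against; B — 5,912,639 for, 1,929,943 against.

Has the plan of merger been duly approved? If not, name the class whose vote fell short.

A: 2/3 of 2164320 = 1442880; 1,442,880 required, 1,442,439 in favor — not approved.
B: 2/3 of 8867985 = 5911990; 5,911,990 required, 5,912,639 in favor — approved.

Not approved — the A shares did not give the required vote.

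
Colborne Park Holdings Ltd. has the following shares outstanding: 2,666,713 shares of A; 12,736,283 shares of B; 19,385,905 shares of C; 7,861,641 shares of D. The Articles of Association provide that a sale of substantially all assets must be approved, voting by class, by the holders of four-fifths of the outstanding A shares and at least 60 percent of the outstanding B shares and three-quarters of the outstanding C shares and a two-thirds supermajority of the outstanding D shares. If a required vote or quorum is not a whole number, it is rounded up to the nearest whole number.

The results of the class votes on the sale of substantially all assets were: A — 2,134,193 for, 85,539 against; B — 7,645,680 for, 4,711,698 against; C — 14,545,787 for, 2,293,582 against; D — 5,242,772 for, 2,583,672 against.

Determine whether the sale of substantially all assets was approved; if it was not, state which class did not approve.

Approved — every class gave the required vote.

A: 4/5 of 2666713 = 2133370.40, rounded up to 2133371; 2,133,371 required, 2,134,193 in favor — approved.
B: 3/5 of 12736283 = 7641769.80, rounded up to 7641770; 7,641,770 required, 7,645,680 in favor — approved.
C: 3/4 of 19385905 = 14539428.75, rounded up to 14539429; 14,539,429 required, 14,545,787 in favor — approved.
D: 2/3 of 7861641 = 5241094; 5,241,094 required, 5,242,772 in favor — approved.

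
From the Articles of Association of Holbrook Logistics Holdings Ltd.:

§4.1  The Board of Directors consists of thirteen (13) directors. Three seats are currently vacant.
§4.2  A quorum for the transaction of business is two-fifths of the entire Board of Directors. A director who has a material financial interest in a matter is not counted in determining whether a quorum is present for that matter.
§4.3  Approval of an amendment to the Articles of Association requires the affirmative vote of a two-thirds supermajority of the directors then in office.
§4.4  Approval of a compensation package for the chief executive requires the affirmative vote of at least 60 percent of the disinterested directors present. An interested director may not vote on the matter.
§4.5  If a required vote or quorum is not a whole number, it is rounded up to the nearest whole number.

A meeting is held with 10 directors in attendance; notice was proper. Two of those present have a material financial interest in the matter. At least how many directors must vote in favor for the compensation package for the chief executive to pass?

The compensation package for the chief executive requires three-fifths of the disinterested directors present (10 − 2 = 8).
3/5 of 8 = 4.80, rounded up to 5.

5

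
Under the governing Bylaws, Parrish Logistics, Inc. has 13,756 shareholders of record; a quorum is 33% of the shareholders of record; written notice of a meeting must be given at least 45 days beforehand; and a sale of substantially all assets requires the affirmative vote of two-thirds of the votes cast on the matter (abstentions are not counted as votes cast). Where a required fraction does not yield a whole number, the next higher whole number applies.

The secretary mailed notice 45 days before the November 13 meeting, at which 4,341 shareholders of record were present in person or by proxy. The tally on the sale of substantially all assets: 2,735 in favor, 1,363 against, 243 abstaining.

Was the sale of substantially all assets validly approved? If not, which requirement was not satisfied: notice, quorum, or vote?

Invalid — quorum requirement not satisfied.

Notice: 45 days given; 45 required. Satisfied.
Quorum: 33% of 13,756 = 4,539.48, rounded up to 4,540; 4,341 present. Not satisfied.
Vote: requires two-thirds of the votes cast (4,341 − 243 abstaining = 4,098); 2/3 of 4098 = 2732, so 2,732 needed; 2,735 in favor. Satisfied.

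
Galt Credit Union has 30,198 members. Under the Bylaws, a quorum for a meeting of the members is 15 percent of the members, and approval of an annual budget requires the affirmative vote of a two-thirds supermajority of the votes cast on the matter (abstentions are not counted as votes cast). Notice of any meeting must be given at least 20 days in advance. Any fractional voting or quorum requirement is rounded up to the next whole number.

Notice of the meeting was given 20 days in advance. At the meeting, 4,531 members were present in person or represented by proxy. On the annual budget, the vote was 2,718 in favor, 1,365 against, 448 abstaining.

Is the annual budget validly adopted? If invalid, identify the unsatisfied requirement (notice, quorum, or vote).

Invalid — vote requirement not satisfied.

Notice: 20 days given; 20 required. Satisfied.
Quorum: 15% of 30,198 = 4,529.70, rounded up to 4,530; 4,531 present. Satisfied.
Vote: requires two-thirds of the votes cast (4,531 − 448 abstaining = 4,083); 2/3 of 4083 = 2722, so 2,722 needed; 2,718 in favor. Not satisfied.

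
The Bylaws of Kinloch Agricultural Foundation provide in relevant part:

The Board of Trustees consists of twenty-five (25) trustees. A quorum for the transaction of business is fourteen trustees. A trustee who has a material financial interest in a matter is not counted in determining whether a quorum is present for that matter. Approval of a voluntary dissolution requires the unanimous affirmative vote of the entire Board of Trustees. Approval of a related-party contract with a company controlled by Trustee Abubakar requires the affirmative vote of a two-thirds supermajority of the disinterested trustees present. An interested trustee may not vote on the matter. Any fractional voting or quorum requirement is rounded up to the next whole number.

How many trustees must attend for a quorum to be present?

14

The quorum is fixed at 14.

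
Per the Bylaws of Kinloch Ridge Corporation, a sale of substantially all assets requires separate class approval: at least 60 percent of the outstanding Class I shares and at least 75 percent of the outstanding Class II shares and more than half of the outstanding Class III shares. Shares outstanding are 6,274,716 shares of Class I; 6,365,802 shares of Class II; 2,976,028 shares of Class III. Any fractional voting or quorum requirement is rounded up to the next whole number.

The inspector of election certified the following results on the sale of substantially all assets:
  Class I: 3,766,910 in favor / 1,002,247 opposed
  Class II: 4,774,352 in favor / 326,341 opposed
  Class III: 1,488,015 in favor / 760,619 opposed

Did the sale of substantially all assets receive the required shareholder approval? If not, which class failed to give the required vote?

Class I: 3/5 of 6274716 = 3764829.60, rounded up to 3764830; 3,764,830 required, 3,766,910 in favor — approved.
Class II: 3/4 of 6365802 = 4774351.50, rounded up to 4774352; 4,774,352 required, 4,774,352 in favor — approved.
Class III: a majority of 2976028 is 1488015; 1,488,015 required, 1,488,015 in favor — approved.

Approved — every class gave the required vote.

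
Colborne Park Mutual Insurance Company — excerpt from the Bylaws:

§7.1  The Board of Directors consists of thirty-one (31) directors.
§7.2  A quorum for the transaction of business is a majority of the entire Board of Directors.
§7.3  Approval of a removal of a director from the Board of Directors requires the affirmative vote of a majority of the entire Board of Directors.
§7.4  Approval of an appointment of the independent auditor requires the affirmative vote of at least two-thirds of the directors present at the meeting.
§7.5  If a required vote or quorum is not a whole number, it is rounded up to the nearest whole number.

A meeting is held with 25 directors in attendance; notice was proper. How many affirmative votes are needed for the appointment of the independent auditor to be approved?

The appointment of the independent auditor requires two-thirds of the directors present (25).
2/3 of 25 = 16.67, rounded up to 17.

17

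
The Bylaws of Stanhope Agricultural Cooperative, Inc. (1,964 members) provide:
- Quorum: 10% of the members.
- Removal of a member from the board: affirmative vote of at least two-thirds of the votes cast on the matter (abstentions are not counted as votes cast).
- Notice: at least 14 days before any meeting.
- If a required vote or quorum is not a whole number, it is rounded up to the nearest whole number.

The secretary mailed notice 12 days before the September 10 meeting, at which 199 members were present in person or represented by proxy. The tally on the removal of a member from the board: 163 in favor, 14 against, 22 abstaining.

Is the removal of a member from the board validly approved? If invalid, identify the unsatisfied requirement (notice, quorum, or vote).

Notice: 12 days given; 14 required. Not satisfied.
Quorum: 10% of 1,964 = 196.40, rounded up to 197; 199 present. Satisfied.
Vote: requires two-thirds of the votes cast (199 − 22 abstaining = 177); 2/3 of 177 = 118, so 118 needed; 163 in favor. Satisfied.

Invalid — notice requirement not satisfied.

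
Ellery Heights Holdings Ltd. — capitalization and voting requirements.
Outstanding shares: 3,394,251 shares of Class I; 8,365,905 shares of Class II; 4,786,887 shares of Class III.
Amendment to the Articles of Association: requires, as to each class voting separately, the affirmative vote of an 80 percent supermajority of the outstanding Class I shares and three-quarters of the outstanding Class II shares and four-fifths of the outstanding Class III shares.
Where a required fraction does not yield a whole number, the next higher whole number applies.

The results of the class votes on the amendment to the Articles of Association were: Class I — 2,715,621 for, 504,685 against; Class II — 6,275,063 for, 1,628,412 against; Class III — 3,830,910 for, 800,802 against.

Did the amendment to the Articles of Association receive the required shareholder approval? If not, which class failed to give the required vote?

Approved — every class gave the required vote.

Class I: 4/5 of 3394251 = 2715400.80, rounded up to 2715401; 2,715,401 required, 2,715,621 in favor — approved.
Class II: 3/4 of 8365905 = 6274428.75, rounded up to 6274429; 6,274,429 required, 6,275,063 in favor — approved.
Class III: 4/5 of 4786887 = 3829509.60, rounded up to 3829510; 3,829,510 required, 3,830,910 in favor — approved.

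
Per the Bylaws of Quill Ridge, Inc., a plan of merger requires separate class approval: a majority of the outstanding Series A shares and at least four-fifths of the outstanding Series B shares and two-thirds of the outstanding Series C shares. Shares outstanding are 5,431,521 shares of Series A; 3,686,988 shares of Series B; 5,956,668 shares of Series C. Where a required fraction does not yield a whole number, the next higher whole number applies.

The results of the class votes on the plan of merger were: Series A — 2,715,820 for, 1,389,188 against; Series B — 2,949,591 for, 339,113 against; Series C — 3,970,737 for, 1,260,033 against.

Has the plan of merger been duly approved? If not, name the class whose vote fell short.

Not approved — the Series C shares did not give the required vote.

Series A: a majority of 5431521 is 2715761; 2,715,761 required, 2,715,820 in favor — approved.
Series B: 4/5 of 3686988 = 2949590.40, rounded up to 2949591; 2,949,591 required, 2,949,591 in favor — approved.
Series C: 2/3 of 5956668 = 3971112; 3,971,112 required, 3,970,737 in favor — not approved.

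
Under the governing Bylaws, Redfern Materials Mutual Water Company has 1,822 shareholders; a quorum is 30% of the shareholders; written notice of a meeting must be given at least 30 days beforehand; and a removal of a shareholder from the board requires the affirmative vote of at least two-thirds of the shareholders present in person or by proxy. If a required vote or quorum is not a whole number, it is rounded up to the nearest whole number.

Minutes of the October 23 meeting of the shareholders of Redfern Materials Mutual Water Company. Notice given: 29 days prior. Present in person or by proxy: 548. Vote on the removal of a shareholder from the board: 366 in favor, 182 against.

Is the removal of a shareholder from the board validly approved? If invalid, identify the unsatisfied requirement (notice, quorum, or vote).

Notice: 29 days given; 30 required. Not satisfied.
Quorum: 30% of 1,822 = 546.60, rounded up to 547; 548 present. Satisfied.
Vote: requires two-thirds of those present (548); 2/3 of 548 = 365.33, rounded up to 366, so 366 needed; 366 in favor. Satisfied.

Invalid — notice requirement not satisfied.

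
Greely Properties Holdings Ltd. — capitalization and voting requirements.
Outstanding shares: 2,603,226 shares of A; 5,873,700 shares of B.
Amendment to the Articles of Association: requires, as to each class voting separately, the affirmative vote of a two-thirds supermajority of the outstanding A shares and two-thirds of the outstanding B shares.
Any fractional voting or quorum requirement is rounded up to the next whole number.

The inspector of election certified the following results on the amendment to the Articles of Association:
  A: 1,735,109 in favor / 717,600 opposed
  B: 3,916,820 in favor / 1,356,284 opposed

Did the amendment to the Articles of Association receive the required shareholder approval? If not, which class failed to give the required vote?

A: 2/3 of 2603226 = 1735484; 1,735,484 required, 1,735,109 in favor — not approved.
B: 2/3 of 5873700 = 3915800; 3,915,800 required, 3,916,820 in favor — approved.

Not approved — the A shares did not give the required vote.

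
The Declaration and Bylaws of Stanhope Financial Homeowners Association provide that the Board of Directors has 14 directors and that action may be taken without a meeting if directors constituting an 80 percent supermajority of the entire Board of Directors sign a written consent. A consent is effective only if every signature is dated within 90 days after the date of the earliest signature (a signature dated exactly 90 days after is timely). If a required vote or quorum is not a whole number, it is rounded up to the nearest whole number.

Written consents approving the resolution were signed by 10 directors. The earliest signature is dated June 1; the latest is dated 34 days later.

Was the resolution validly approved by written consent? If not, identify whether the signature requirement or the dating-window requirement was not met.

Not effective — insufficient signatures.

Signatures required: an 80 percent supermajority of 14 — 4/5 of 14 = 11.20, rounded up to 12, so 12 needed; 10 signed. Insufficient.
Dating window: the latest signature is 34 days after the earliest; the limit is 90 days. Within the window.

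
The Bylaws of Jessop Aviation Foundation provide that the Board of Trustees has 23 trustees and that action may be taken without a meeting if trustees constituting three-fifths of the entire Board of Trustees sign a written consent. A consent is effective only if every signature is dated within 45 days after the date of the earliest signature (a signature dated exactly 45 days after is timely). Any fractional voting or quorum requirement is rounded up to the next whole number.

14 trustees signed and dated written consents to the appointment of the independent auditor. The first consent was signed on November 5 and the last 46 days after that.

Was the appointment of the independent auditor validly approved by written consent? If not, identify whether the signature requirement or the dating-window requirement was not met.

Not effective — dating-window requirement not satisfied.

Signatures required: three-fifths of 23 — 3/5 of 23 = 13.80, rounded up to 14, so 14 needed; 14 signed. Sufficient.
Dating window: the latest signature is 46 days after the earliest; the limit is 45 days. Outside the window.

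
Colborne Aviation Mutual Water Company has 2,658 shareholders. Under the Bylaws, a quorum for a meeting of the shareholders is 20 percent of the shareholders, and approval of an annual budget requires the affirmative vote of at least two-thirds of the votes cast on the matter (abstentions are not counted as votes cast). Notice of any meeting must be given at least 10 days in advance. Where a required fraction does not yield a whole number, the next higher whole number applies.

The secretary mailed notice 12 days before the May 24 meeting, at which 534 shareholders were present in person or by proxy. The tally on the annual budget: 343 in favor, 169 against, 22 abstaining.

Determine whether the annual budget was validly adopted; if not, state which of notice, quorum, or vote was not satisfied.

Valid — all requirements satisfied.

Notice: 12 days given; 10 required. Satisfied.
Quorum: 20% of 2,658 = 531.60, rounded up to 532; 534 present. Satisfied.
Vote: requires two-thirds of the votes cast (534 − 22 abstaining = 512); 2/3 of 512 = 341.33, rounded up to 342, so 342 needed; 343 in favor. Satisfied.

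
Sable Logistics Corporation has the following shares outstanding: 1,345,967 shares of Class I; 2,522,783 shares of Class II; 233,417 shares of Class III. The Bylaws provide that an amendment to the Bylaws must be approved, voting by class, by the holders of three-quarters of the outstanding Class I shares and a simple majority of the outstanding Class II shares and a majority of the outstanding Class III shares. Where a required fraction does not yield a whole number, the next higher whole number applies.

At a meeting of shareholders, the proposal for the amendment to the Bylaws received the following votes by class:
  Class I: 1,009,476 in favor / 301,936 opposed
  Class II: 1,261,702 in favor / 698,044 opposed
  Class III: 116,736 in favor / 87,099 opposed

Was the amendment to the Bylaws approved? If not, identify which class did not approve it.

Class I: 3/4 of 1345967 = 1009475.25, rounded up to 1009476; 1,009,476 required, 1,009,476 in favor — approved.
Class II: a majority of 2522783 is 1261392; 1,261,392 required, 1,261,702 in favor — approved.
Class III: a majority of 233417 is 116709; 116,709 required, 116,736 in favor — approved.

Approved — every class gave the required vote.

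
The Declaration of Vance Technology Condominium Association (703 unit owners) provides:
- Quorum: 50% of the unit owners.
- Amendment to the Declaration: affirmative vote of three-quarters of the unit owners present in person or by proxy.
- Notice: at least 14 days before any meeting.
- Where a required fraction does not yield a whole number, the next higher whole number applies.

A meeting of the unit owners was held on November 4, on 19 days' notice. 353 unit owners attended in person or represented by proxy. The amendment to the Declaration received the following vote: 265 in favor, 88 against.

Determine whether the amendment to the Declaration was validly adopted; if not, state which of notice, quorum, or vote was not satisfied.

Notice: 19 days given; 14 required. Satisfied.
Quorum: 50% of 703 = 351.50, rounded up to 352; 353 present. Satisfied.
Vote: requires three-fourths of those present (353); 3/4 of 353 = 264.75, rounded up to 265, so 265 needed; 265 in favor. Satisfied.

Valid — all requirements satisfied.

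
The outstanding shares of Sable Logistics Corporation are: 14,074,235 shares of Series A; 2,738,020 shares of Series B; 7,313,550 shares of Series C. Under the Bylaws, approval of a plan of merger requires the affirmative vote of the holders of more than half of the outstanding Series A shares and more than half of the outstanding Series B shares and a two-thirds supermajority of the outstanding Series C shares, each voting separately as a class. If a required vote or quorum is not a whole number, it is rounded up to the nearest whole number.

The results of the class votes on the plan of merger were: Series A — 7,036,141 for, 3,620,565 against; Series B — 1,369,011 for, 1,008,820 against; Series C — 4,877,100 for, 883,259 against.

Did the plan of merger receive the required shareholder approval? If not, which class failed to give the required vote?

Series A: a majority of 14074235 is 7037118; 7,037,118 required, 7,036,141 in favor — not approved.
Series B: a majority of 2738020 is 1369011; 1,369,011 required, 1,369,011 in favor — approved.
Series C: 2/3 of 7313550 = 4875700; 4,875,700 required, 4,877,100 in favor — approved.

Not approved — the Series A shares did not give the required vote.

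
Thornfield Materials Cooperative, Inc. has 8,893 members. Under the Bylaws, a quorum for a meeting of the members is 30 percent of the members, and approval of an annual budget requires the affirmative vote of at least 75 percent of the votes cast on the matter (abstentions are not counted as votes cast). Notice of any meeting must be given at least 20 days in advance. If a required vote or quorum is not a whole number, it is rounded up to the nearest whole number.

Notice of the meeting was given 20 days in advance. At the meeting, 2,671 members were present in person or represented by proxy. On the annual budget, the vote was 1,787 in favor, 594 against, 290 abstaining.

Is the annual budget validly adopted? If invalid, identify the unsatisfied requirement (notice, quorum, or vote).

Valid — all requirements satisfied.

Notice: 20 days given; 20 required. Satisfied.
Quorum: 30% of 8,893 = 2,667.90, rounded up to 2,668; 2,671 present. Satisfied.
Vote: requires three-fourths of the votes cast (2,671 − 290 abstaining = 2,381); 3/4 of 2381 = 1785.75, rounded up to 1786, so 1,786 needed; 1,787 in favor. Satisfied.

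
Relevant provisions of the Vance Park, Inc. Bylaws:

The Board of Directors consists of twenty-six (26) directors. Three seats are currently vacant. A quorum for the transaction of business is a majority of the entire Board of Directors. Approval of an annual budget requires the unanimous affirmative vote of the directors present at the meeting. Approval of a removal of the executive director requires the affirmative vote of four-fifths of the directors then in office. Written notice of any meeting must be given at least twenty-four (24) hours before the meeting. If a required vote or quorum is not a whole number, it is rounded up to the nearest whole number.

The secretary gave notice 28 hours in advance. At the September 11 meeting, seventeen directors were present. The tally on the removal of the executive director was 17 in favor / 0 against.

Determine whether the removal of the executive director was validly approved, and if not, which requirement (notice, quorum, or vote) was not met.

Notice: 28 hours given; 24 required (28 ≥ 24). Satisfied.
Quorum: 17 present; quorum is 14. Satisfied.
Vote: the removal of the executive director requires four-fifths of the directors then in office (23). 4/5 of 23 = 18.40, rounded up to 19, so 19 affirmative votes are needed; 17 voted in favor. Not satisfied.

Invalid — vote requirement not satisfied.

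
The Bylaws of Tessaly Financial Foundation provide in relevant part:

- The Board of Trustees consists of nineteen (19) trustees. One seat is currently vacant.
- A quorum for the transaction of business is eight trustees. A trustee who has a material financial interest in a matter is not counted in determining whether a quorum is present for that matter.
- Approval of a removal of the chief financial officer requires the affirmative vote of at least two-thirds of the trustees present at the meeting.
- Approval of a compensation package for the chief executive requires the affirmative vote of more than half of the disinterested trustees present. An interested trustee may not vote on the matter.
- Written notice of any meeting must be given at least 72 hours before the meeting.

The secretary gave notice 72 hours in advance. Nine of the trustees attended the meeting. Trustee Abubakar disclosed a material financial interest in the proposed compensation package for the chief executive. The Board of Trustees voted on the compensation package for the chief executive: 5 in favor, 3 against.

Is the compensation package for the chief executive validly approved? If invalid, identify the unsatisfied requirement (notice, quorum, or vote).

Notice: 72 hours given; 72 required (72 ≥ 72). Satisfied.
Quorum: 9 present, but the 1 interested trustee does not count, leaving 8. Quorum is 8. Satisfied.
Vote: the compensation package for the chief executive requires a majority of the disinterested trustees present (9 − 1 = 8). A majority of 8 is 5, so 5 affirmative votes are needed; 5 voted in favor. Satisfied.

Valid — all requirements satisfied.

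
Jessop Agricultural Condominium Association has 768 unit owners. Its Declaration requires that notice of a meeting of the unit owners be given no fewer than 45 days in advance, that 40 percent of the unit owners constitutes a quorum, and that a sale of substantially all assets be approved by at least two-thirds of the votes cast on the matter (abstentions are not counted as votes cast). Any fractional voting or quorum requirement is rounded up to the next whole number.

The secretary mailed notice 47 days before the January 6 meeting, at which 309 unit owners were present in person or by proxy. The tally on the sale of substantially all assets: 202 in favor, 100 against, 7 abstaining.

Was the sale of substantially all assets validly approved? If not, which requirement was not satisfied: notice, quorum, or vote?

Valid — all requirements satisfied.

Notice: 47 days given; 45 required. Satisfied.
Quorum: 40% of 768 = 307.20, rounded up to 308; 309 present. Satisfied.
Vote: requires two-thirds of the votes cast (309 − 7 abstaining = 302); 2/3 of 302 = 201.33, rounded up to 202, so 202 needed; 202 in favor. Satisfied.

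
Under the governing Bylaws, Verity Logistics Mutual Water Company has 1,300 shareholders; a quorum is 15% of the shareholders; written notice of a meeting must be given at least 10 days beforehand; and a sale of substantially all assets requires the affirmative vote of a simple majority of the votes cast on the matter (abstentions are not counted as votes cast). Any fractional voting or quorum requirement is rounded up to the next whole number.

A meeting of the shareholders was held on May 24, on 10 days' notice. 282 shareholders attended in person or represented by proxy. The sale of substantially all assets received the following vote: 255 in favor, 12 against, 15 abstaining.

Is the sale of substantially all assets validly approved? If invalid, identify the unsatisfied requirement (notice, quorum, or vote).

Valid — all requirements satisfied.

Notice: 10 days given; 10 required. Satisfied.
Quorum: 15% of 1,300 = 195; 282 present. Satisfied.
Vote: requires a majority of the votes cast (282 − 15 abstaining = 267); a majority of 267 is 134, so 134 needed; 255 in favor. Satisfied.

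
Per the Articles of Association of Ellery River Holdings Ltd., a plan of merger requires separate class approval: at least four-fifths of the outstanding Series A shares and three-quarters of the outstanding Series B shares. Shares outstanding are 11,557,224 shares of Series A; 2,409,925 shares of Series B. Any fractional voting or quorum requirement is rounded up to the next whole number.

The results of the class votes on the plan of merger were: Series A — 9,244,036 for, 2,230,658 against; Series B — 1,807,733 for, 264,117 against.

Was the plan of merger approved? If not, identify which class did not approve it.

Not approved — the Series A shares did not give the required vote.

Series A: 4/5 of 11557224 = 9245779.20, rounded up to 9245780; 9,245,780 required, 9,244,036 in favor — not approved.
Series B: 3/4 of 2409925 = 1807443.75, rounded up to 1807444; 1,807,444 required, 1,807,733 in favor — approved.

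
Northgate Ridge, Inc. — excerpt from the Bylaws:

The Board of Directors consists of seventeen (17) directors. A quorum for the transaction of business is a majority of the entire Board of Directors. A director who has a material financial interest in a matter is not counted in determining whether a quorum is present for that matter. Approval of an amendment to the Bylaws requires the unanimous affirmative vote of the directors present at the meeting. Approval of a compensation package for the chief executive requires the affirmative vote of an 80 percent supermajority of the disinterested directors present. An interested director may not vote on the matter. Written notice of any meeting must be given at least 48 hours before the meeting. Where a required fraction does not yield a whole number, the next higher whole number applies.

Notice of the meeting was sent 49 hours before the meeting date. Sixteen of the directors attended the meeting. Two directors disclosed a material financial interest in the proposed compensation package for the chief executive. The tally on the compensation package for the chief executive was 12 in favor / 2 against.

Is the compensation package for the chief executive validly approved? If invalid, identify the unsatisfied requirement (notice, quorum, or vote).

Valid — all requirements satisfied.

Notice: 49 hours given; 48 required (49 ≥ 48). Satisfied.
Quorum: 16 present, but the 2 interested directors do not count, leaving 14. Quorum is 9. Satisfied.
Vote: the compensation package for the chief executive requires four-fifths of the disinterested directors present (16 − 2 = 14). 4/5 of 14 = 11.20, rounded up to 12, so 12 affirmative votes are needed; 12 voted in favor. Satisfied.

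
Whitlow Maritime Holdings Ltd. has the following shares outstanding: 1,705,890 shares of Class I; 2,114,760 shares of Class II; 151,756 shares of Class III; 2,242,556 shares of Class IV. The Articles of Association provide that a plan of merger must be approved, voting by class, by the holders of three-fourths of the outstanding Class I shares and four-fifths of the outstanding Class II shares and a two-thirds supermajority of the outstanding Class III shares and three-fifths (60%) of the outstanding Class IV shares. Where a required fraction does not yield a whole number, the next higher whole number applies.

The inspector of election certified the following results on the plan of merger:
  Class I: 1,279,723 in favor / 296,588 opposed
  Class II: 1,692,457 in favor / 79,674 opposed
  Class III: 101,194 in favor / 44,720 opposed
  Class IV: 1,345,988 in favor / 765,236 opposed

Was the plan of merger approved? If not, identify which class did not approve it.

Class I: 3/4 of 1705890 = 1279417.50, rounded up to 1279418; 1,279,418 required, 1,279,723 in favor — approved.
Class II: 4/5 of 2114760 = 1691808; 1,691,808 required, 1,692,457 in favor — approved.
Class III: 2/3 of 151756 = 101170.67, rounded up to 101171; 101,171 required, 101,194 in favor — approved.
Class IV: 3/5 of 2242556 = 1345533.60, rounded up to 1345534; 1,345,534 required, 1,345,988 in favor — approved.

Approved — every class gave the required vote.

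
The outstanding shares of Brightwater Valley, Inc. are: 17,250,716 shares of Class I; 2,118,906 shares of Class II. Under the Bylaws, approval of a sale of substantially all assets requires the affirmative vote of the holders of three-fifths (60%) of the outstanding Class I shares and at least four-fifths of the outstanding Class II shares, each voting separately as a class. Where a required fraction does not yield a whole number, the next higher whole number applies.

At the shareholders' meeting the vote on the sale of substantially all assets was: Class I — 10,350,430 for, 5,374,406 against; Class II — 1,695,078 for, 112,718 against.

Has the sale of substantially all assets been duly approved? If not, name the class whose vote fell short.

Class I: 3/5 of 17250716 = 10350429.60, rounded up to 10350430; 10,350,430 required, 10,350,430 in favor — approved.
Class II: 4/5 of 2118906 = 1695124.80, rounded up to 1695125; 1,695,125 required, 1,695,078 in favor — not approved.

Not approved — the Class II shares did not give the required vote.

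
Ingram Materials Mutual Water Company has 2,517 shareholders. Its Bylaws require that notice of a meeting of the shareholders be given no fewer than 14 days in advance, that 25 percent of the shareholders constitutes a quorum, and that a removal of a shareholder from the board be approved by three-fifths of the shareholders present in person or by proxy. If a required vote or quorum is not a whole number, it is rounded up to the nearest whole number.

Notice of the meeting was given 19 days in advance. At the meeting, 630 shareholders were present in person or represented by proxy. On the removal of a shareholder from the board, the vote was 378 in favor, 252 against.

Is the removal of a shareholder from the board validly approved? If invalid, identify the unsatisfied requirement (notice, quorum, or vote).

Notice: 19 days given; 14 required. Satisfied.
Quorum: 25% of 2,517 = 629.25, rounded up to 630; 630 present. Satisfied.
Vote: requires three-fifths of those present (630); 3/5 of 630 = 378, so 378 needed; 378 in favor. Satisfied.

Valid — all requirements satisfied.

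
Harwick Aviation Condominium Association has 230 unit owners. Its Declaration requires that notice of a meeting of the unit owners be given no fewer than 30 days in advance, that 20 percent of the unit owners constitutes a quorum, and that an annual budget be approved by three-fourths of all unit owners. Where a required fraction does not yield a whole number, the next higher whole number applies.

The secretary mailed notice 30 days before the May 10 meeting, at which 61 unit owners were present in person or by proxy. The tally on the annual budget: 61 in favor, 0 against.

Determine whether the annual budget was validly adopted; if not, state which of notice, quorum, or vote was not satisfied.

Invalid — vote requirement not satisfied.

Notice: 30 days given; 30 required. Satisfied.
Quorum: 20% of 230 = 46; 61 present. Satisfied.
Vote: requires three-fourths of all unit owners (230); 3/4 of 230 = 172.50, rounded up to 173, so 173 needed; 61 in favor. Not satisfied.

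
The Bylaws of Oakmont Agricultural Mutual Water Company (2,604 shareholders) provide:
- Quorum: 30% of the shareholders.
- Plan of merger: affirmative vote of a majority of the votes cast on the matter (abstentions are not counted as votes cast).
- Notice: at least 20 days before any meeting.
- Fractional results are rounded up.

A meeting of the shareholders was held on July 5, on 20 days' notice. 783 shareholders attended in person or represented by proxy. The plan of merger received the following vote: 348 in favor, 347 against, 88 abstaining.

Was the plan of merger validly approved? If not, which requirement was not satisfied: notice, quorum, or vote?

Notice: 20 days given; 20 required. Satisfied.
Quorum: 30% of 2,604 = 781.20, rounded up to 782; 783 present. Satisfied.
Vote: requires a majority of the votes cast (783 − 88 abstaining = 695); a majority of 695 is 348, so 348 needed; 348 in favor. Satisfied.

Valid — all requirements satisfied.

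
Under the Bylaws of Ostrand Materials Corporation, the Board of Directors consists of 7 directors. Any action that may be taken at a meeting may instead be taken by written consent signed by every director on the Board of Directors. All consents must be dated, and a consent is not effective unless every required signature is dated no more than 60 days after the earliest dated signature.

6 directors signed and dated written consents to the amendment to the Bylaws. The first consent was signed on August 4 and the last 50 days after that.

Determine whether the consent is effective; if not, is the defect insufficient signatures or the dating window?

Not effective — insufficient signatures.

Signatures required: every one of 7 — unanimous means all 7, so 7 needed; 6 signed. Insufficient.
Dating window: the latest signature is 50 days after the earliest; the limit is 60 days. Within the window.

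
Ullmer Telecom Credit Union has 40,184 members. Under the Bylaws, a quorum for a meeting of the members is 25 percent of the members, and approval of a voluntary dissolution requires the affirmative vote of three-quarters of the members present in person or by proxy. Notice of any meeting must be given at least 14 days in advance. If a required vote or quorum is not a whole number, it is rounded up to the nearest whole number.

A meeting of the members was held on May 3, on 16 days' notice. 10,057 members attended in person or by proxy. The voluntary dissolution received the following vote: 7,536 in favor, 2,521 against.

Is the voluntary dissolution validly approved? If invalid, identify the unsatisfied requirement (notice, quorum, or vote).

Invalid — vote requirement not satisfied.

Notice: 16 days given; 14 required. Satisfied.
Quorum: 25% of 40,184 = 10,046; 10,057 present. Satisfied.
Vote: requires three-fourths of those present (10,057); 3/4 of 10057 = 7542.75, rounded up to 7543, so 7,543 needed; 7,536 in favor. Not satisfied.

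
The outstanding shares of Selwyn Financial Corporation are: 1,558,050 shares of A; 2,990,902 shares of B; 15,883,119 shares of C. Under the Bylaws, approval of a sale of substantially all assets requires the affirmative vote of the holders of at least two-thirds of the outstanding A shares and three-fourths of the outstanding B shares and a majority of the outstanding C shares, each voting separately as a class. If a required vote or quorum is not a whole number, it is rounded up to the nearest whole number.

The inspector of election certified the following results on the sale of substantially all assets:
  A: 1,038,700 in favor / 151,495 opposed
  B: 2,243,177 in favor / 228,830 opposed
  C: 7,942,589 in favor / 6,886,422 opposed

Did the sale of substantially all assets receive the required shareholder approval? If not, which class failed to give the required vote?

Approved — every class gave the required vote.

A: 2/3 of 1558050 = 1038700; 1,038,700 required, 1,038,700 in favor — approved.
B: 3/4 of 2990902 = 2243176.50, rounded up to 2243177; 2,243,177 required, 2,243,177 in favor — approved.
C: a majority of 15883119 is 7941560; 7,941,560 required, 7,942,589 in favor — approved.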